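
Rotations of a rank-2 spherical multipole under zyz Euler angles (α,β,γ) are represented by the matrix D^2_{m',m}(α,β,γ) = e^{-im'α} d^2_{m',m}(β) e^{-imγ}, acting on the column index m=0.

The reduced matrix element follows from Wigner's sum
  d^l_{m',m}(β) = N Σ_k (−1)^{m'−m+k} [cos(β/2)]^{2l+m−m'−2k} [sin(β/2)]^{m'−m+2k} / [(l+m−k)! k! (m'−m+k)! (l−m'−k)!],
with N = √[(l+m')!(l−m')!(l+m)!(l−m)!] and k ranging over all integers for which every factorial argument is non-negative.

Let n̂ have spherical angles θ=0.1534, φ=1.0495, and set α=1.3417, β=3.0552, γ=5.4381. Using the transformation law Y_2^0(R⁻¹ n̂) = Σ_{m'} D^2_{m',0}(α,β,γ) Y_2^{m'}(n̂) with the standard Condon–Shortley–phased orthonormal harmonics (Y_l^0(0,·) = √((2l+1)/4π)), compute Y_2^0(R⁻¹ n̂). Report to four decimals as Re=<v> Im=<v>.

Re=0.5784 Im=0.0000

Need the full column D^2_{m',0} for m'=−2..2 at α=1.3417, β=3.0552, γ=5.4381.
cos(β/2)=0.043183, sin(β/2)=0.999067
d^2_{-2,0}: single k=2 term ⇒ +0.004559;  D = -0.004089+0.002017i
d^2_{-1,0}: k∈[1..2] ⇒ +0.000197 -0.105480 = -0.105283;  D = -0.023910-0.102532i
d^2_{0,0}: k∈[0..2] ⇒ +0.000003 -0.007445 +0.996274 = +0.988832;  D = +0.988832+0.000000i
d^2_{1,0}: k∈[0..1] ⇒ -0.000197 +0.105480 = +0.105283;  D = +0.023910-0.102532i
d^2_{2,0}: single k=0 term ⇒ +0.004559;  D = -0.004089-0.002017i
Y_2^{m'}(θ=0.1534,φ=1.0495) and Σ D·Y over m':
  (-0.0041+0.0020i)·(-0.0045-0.0078i)  (-0.0239-0.1025i)·(+0.0581-0.1012i)  (+0.9888+0.0000i)·(+0.6087+0.0000i)  (+0.0239-0.1025i)·(-0.0581-0.1012i)  (-0.0041-0.0020i)·(-0.0045+0.0078i)
Y_2^0(R⁻¹ n̂) = +0.578440+0.000000i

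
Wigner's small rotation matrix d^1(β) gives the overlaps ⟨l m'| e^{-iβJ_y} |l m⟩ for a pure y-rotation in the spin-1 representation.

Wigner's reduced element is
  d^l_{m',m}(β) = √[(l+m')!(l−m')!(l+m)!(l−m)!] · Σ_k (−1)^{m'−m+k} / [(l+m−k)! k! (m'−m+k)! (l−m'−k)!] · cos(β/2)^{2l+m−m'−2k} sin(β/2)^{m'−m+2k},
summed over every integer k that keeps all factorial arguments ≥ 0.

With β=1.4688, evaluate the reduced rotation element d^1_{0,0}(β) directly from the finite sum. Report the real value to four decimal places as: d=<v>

d=0.1018

d^1_{0,0}(β=1.4688) via Wigner's sum:
Half-angle: c=0.742233, s=0.670142. N=√(1·1·1·1)=1.000000
k∈{0,1} keeps every argument non-negative
  k=0: (−1)^0·1.0000/(1)·0.7422^2·0.6701^0 = +0.550910
  k=1: (−1)^1·1.0000/(1)·0.7422^0·0.6701^2 = -0.449090
d^1_{0,0}(1.4688) = +0.550910 -0.449090 = +0.101820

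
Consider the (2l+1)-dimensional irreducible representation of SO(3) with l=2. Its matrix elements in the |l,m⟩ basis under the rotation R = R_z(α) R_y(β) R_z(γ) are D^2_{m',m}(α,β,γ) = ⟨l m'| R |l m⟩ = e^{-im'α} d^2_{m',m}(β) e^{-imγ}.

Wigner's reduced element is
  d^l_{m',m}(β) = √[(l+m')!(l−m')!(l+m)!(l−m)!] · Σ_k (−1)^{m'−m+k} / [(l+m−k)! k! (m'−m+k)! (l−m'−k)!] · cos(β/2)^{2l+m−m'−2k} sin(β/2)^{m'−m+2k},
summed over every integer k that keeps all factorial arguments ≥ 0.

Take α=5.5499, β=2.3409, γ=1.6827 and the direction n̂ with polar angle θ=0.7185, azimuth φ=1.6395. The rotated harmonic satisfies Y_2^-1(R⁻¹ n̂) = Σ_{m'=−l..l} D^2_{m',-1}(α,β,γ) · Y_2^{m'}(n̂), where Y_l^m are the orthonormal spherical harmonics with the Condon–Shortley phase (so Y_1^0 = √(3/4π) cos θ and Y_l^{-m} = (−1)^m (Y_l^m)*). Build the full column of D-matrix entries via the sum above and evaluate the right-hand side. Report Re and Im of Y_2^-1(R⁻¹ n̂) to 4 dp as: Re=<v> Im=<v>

Need the full column D^2_{m',-1} for m'=−2..2 at α=5.5499, β=2.3409, γ=1.6827.
cos(β/2)=0.389737, sin(β/2)=0.920926
d^2_{-2,-1}: single k=1 term ⇒ +0.109036;  D = +0.106499+0.023383i
d^2_{-1,-1}: k∈[0..1] ⇒ +0.023072 -0.386469 = -0.363397;  D = -0.211555-0.295469i
d^2_{0,-1}: k∈[0..1] ⇒ -0.133542 +0.745627 = +0.612086;  D = -0.068352+0.608258i
d^2_{1,-1}: k∈[0..1] ⇒ +0.386469 -0.719282 = -0.332813;  D = +0.248976-0.220851i
d^2_{2,-1}: single k=0 term ⇒ -0.608802;  D = +0.608784+0.004674i
Y_2^{m'}(θ=0.7185,φ=1.6395) and Σ D·Y over m':
  (+0.1065+0.0234i)·(-0.1658+0.0229i)  (-0.2116-0.2955i)·(-0.0263-0.3819i)  (-0.0684+0.6083i)·(+0.2208+0.0000i)  (+0.2490-0.2209i)·(+0.0263-0.3819i)  (+0.6088+0.0047i)·(-0.1658-0.0229i)
Y_2^-1(R⁻¹ n̂) = -0.319201+0.105808i

Re=-0.3192 Im=0.1058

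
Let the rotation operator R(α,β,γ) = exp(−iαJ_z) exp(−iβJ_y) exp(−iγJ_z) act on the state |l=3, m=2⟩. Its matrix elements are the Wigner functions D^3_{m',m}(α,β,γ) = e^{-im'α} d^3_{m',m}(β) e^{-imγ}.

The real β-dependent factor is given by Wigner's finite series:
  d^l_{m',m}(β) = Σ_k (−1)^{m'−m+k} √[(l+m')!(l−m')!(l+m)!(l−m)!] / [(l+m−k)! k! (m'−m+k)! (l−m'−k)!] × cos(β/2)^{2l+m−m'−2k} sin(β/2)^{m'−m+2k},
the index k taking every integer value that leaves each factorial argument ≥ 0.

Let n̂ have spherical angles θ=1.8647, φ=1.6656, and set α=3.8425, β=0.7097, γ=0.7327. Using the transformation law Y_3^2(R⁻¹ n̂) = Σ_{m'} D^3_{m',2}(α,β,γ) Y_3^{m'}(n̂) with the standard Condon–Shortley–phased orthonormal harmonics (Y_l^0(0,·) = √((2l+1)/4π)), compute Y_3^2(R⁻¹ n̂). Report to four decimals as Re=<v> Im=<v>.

Need the full column D^3_{m',2} for m'=−3..3 at α=3.8425, β=0.7097, γ=0.7327.
cos(β/2)=0.937699, sin(β/2)=0.347450
d^3_{-3,2}: single k=5 term ⇒ +0.011631;  D = -0.009347-0.006921i
d^3_{-2,2}: k∈[4..5] ⇒ +0.064071 -0.001759 = +0.062312;  D = +0.062186-0.003959i
d^3_{-1,2}: k∈[3..4] ⇒ +0.218724 -0.015015 = +0.203709;  D = -0.147023+0.141001i
d^3_{0,2}: k∈[2..3] ⇒ +0.511208 -0.070187 = +0.441021;  D = +0.046396-0.438574i
d^3_{1,2}: k∈[1..2] ⇒ +0.796541 -0.218724 = +0.577818;  D = +0.324116+0.478353i
d^3_{2,2}: k∈[0..1] ⇒ +0.679798 -0.466667 = +0.213131;  D = -0.205158-0.057747i
d^3_{3,2}: single k=0 term ⇒ -0.616998;  D = -0.561720+0.255261i
Y_3^{m'}(θ=1.8647,φ=1.6656) and Σ D·Y over m':
  (-0.0093-0.0069i)·(+0.1026+0.3511i)  (+0.0622-0.0040i)·(+0.2664-0.0511i)  (-0.1470+0.1410i)·(+0.0170+0.1787i)  (+0.0464-0.4386i)·(+0.2790+0.0000i)  (+0.3241+0.4784i)·(-0.0170+0.1787i)  (-0.2052-0.0577i)·(+0.2664+0.0511i)  (-0.5617+0.2553i)·(-0.1026+0.3511i)
Y_3^2(R⁻¹ n̂) = -0.171588-0.353955i

Re=-0.1716 Im=-0.3540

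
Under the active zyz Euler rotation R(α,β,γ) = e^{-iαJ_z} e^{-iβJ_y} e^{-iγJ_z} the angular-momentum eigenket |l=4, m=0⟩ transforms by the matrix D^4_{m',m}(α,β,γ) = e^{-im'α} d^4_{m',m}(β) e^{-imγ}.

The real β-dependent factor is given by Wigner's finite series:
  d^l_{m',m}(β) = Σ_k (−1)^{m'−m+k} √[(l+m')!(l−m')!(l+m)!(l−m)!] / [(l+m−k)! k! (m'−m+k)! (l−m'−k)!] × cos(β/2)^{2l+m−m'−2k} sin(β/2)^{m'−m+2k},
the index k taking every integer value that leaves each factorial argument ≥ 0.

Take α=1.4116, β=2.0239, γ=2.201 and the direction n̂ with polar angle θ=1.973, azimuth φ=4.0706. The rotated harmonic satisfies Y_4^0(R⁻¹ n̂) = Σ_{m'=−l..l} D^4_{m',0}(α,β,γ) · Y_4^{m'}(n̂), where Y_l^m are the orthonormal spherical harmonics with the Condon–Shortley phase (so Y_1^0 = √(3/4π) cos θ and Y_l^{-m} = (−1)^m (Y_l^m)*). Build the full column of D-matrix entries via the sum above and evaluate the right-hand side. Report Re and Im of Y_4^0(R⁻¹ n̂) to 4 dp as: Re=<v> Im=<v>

Re=-0.3152 Im=0.0000

Need the full column D^4_{m',0} for m'=−4..4 at α=1.4116, β=2.0239, γ=2.201.
cos(β/2)=0.530208, sin(β/2)=0.847867
d^4_{-4,0}: single k=4 term ⇒ +0.341702;  D = +0.274732-0.203181i
d^4_{-3,0}: k∈[3..4] ⇒ +0.302190 -0.772758 = -0.470567;  D = +0.216291+0.417914i
d^4_{-2,0}: k∈[2..4] ⇒ +0.151515 -1.033209 +0.990791 = +0.109097;  D = -0.103614+0.034152i
d^4_{-1,0}: k∈[1..4] ⇒ +0.044665 -0.685304 +1.752450 -0.746891 = +0.364921;  D = +0.057849+0.360307i
d^4_{0,0}: k∈[0..4] ⇒ +0.006246 -0.255538 +1.470282 -1.671016 +0.267069 = -0.182958;  D = -0.182958+0.000000i
d^4_{1,0}: k∈[0..3] ⇒ -0.044665 +0.685304 -1.752450 +0.746891 = -0.364921;  D = -0.057849+0.360307i
d^4_{2,0}: k∈[0..2] ⇒ +0.151515 -1.033209 +0.990791 = +0.109097;  D = -0.103614-0.034152i
d^4_{3,0}: k∈[0..1] ⇒ -0.302190 +0.772758 = +0.470567;  D = -0.216291+0.417914i
d^4_{4,0}: single k=0 term ⇒ +0.341702;  D = +0.274732+0.203181i
Y_4^{m'}(θ=1.973,φ=4.0706) and Σ D·Y over m':
  (+0.2747-0.2032i)·(-0.2664+0.1724i)  (+0.2163+0.4179i)·(-0.3580-0.1325i)  (-0.1036+0.0342i)·(-0.0058-0.0197i)  (+0.0578+0.3603i)·(-0.1966+0.2631i)  (-0.1830+0.0000i)·(-0.0820+0.0000i)  (-0.0578+0.3603i)·(+0.1966+0.2631i)  (-0.1036-0.0342i)·(-0.0058+0.0197i)  (-0.2163+0.4179i)·(+0.3580-0.1325i)  (+0.2747+0.2032i)·(-0.2664-0.1724i)
Y_4^0(R⁻¹ n̂) = -0.315173-0.000000i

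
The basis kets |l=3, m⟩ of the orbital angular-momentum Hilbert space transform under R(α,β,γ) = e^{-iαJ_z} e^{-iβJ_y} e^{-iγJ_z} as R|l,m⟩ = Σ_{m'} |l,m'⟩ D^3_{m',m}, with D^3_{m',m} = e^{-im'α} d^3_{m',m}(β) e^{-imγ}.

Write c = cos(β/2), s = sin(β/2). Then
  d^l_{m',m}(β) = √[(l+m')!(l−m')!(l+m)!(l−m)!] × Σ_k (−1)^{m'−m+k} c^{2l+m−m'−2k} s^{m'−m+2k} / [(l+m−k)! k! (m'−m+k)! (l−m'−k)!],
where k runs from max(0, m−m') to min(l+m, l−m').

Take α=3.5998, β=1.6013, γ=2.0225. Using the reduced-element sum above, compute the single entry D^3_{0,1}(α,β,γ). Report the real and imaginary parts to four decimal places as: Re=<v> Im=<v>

Re=0.1880 Im=0.3876

Split into d^3_{0,1}(β=1.6013) × two z-phases.
c=cos(1.6013/2)=0.696240, s=sin(1.6013/2)=0.717809; N=√[6·6·24·2]=41.569219
k: max(0,(1)−(0))=1 … min(3+(1),3−(0))=3
  k=1: (−1)^0·41.5692/(12)·0.6962^5·0.7178^1 = +0.406813
  k=2: (−1)^1·41.5692/(4)·0.6962^3·0.7178^3 = -1.297226
  k=3: (−1)^2·41.5692/(12)·0.6962^1·0.7178^5 = +0.459614
d^3_{0,1}(1.6013) = +0.406813 -1.297226 +0.459614 = -0.430798
D = (+1.000000+0.000000i)·(-0.430798)·(-0.436499-0.899705i) = +0.188043+0.387591i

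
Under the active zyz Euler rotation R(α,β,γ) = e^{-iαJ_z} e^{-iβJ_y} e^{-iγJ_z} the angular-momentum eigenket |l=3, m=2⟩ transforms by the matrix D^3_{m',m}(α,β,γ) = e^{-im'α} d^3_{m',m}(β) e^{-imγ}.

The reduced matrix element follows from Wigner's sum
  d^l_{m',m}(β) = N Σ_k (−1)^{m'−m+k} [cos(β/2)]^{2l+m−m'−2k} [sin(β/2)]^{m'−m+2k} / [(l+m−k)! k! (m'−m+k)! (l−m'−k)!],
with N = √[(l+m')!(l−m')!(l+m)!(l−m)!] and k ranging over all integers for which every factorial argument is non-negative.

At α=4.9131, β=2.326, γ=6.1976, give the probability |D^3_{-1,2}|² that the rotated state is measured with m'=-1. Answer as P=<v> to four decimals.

P=0.2626

First d^3_{-1,2}(β=2.326), then the phase factors e^{-i(-1)α} and e^{-i(2)γ}:
With c≡cos(β/2)=0.396587 and s≡sin(β/2)=0.917997, N=[2·24·120·1]^{1/2}=75.894664
k: max(0,(2)−(-1))=3 … min(3+(2),3−(-1))=4
  k=3: (−1)^0·75.8947/(12)·0.3966^3·0.9180^3 = +0.305190
  k=4: (−1)^1·75.8947/(24)·0.3966^1·0.9180^5 = -0.817608
d^3_{-1,2}(2.326) = +0.305190 -0.817608 = -0.512418
|D^3_{-1,2}|² = |d^3_{-1,2}(β)|² = (-0.512418)² = 0.262572 (the z-rotation phases have unit modulus)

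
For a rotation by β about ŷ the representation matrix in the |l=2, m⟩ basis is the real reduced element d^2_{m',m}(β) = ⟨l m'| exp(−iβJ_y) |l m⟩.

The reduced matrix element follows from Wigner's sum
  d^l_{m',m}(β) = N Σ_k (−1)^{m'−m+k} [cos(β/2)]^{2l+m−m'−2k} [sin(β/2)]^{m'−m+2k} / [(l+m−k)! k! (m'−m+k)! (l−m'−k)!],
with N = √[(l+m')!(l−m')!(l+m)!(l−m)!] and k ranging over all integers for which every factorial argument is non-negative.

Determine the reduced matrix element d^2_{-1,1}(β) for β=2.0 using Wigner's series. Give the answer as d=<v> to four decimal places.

d=0.1187

d^2_{-1,1}(β=2.0) via Wigner's sum:
c=cos(2.0/2)=0.540302, s=sin(2.0/2)=0.841471; N=√[1·6·6·1]=6.000000
Admissible k: 2..3 (factorial args all ≥0)
  k=2: (−1)^0·6.0000/(2)·0.5403^2·0.8415^2 = +0.620116
  k=3: (−1)^1·6.0000/(6)·0.5403^0·0.8415^4 = -0.501368
d^2_{-1,1}(2.0) = +0.620116 -0.501368 = +0.118748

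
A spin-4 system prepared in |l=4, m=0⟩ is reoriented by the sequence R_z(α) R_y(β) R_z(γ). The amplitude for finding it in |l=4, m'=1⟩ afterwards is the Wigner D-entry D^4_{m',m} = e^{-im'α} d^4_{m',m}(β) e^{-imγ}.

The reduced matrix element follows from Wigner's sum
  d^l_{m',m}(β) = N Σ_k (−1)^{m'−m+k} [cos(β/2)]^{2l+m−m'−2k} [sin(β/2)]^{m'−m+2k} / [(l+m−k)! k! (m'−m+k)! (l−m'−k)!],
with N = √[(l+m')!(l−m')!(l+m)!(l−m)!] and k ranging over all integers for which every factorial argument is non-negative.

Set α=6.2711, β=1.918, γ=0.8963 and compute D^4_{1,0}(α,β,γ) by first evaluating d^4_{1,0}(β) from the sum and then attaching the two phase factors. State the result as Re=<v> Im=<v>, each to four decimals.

First d^4_{1,0}(β=1.918), then the phase factors e^{-i(1)α} and e^{-i(0)γ}:
c=cos(1.918/2)=0.574339, s=sin(1.918/2)=0.818618; N=√[120·6·24·24]=643.987578
Admissible k: 0..3 (factorial args all ≥0)
  k=0: (−1)^1·643.9876/(144)·0.5743^7·0.8186^1 = -0.075470
  k=1: (−1)^2·643.9876/(24)·0.5743^5·0.8186^3 = +0.919921
  k=2: (−1)^3·643.9876/(24)·0.5743^3·0.8186^5 = -1.868858
  k=3: (−1)^4·643.9876/(144)·0.5743^1·0.8186^7 = +0.632777
d^4_{1,0}(1.918) = -0.075470 +0.919921 -1.868858 +0.632777 = -0.391630
Attach z-rotation phases: D = e^{-i(1)(6.2711)}·(-0.391630)·e^{-i(0)(0.8963)} = -0.391601-0.004733i

Re=-0.3916 Im=-0.0047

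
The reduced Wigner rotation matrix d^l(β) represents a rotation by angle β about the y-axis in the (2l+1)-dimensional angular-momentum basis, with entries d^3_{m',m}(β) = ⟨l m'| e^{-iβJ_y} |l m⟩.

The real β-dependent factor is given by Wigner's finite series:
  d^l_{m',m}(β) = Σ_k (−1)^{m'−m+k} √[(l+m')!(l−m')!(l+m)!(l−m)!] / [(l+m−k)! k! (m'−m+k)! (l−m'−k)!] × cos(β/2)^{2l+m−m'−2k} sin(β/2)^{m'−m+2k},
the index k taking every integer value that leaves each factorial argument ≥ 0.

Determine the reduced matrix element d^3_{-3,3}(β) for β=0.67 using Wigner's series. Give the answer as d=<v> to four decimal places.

d^3_{-3,3}(β=0.67) via Wigner's sum:
With c≡cos(β/2)=0.944410 and s≡sin(β/2)=0.328769, N=[1·720·720·1]^{1/2}=720.000000
Admissible k: 6..6 (factorial args all ≥0)
  k=6: (−1)^0·720.0000/(720)·0.9444^0·0.3288^6 = +0.001263
d^3_{-3,3}(0.67) = +0.001263

d=0.0013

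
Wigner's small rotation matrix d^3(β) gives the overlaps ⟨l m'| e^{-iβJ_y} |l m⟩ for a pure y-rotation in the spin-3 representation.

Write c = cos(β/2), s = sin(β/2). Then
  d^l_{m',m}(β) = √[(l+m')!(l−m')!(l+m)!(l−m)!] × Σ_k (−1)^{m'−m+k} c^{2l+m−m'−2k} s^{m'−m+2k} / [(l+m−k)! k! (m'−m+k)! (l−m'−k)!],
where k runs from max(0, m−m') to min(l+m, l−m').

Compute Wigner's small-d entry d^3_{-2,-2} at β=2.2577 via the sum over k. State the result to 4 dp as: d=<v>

d^3_{-2,-2}(β=2.2577) via Wigner's sum:
c=cos(2.2577/2)=0.427700, s=sin(2.2577/2)=0.903921; N=√[1·120·1·120]=120.000000
k: max(0,(-2)−(-2))=0 … min(3+(-2),3−(-2))=1
  k=0: (−1)^0·120.0000/(120)·0.4277^6·0.9039^0 = +0.006121
  k=1: (−1)^1·120.0000/(24)·0.4277^4·0.9039^2 = -0.136706
d^3_{-2,-2}(2.2577) = +0.006121 -0.136706 = -0.130584

d=-0.1306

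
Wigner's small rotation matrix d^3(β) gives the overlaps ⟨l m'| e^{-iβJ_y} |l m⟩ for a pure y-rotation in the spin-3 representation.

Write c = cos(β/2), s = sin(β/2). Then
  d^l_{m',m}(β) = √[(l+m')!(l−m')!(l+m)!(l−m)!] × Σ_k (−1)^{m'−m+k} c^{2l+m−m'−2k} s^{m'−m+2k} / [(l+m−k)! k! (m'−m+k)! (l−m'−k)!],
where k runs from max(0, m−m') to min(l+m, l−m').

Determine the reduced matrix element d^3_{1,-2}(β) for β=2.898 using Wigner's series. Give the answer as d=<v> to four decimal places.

d^3_{1,-2}(β=2.898) via Wigner's sum:
c=cos(2.898/2)=0.121495, s=sin(2.898/2)=0.992592; N=√[24·2·1·120]=75.894664
The bounds max(0,m−m')=0 and min(l+m,l−m')=1 give 2 terms
  k=0: (−1)^3·75.8947/(12)·0.1215^3·0.9926^3 = -0.011092
  k=1: (−1)^4·75.8947/(24)·0.1215^1·0.9926^5 = +0.370181
d^3_{1,-2}(2.898) = -0.011092 +0.370181 = +0.359088

d=0.3591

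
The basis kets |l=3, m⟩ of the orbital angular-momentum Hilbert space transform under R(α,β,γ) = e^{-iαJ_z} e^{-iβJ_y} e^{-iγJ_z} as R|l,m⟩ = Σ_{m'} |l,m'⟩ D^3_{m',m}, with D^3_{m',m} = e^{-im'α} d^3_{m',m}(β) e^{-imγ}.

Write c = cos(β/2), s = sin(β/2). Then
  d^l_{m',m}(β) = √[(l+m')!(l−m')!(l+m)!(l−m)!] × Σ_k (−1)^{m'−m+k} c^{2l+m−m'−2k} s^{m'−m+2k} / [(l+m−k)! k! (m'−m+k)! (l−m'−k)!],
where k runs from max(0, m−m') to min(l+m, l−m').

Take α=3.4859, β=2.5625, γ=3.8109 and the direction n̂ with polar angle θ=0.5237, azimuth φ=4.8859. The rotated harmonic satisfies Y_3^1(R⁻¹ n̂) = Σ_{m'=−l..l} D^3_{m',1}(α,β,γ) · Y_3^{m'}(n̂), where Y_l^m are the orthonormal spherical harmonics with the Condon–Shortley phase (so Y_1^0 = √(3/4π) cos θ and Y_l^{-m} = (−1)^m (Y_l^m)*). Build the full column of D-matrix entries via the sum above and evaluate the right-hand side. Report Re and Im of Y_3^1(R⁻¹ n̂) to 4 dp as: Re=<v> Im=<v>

Need the full column D^3_{m',1} for m'=−3..3 at α=3.4859, β=2.5625, γ=3.8109.
cos(β/2)=0.285517, sin(β/2)=0.958374
d^3_{-3,1}: single k=4 term ⇒ +0.266348;  D = +0.248934+0.094728i
d^3_{-2,1}: k∈[3..4] ⇒ +0.129578 -0.729973 = -0.600394;  D = +0.600283+0.011591i
d^3_{-1,1}: k∈[2..4] ⇒ +0.036623 -0.550167 +0.774834 = +0.261290;  D = +0.247612-0.083432i
d^3_{0,1}: k∈[1..3] ⇒ +0.006299 -0.212919 +0.799645 = +0.593025;  D = -0.465081+0.367938i
d^3_{1,1}: k∈[0..2] ⇒ +0.000542 -0.048830 +0.412625 = +0.364337;  D = +0.192660-0.309230i
d^3_{2,1}: k∈[0..1] ⇒ -0.005750 +0.129578 = +0.123828;  D = -0.026161+0.121033i
d^3_{3,1}: single k=0 term ⇒ +0.023640;  D = -0.003098-0.023436i
Y_3^{m'}(θ=0.5237,φ=4.8859) and Σ D·Y over m':
  (+0.2489+0.0947i)·(-0.0260-0.0453i)  (+0.6003+0.0116i)·(-0.2081+0.0753i)  (+0.2476-0.0834i)·(+0.0767+0.4377i)  (-0.4651+0.3679i)·(+0.2422+0.0000i)  (+0.1927-0.3092i)·(-0.0767+0.4377i)  (-0.0262+0.1210i)·(-0.2081-0.0753i)  (-0.0031-0.0234i)·(+0.0260-0.0453i)
Y_3^1(R⁻¹ n̂) = -0.051140+0.304514i

Re=-0.0511 Im=0.3045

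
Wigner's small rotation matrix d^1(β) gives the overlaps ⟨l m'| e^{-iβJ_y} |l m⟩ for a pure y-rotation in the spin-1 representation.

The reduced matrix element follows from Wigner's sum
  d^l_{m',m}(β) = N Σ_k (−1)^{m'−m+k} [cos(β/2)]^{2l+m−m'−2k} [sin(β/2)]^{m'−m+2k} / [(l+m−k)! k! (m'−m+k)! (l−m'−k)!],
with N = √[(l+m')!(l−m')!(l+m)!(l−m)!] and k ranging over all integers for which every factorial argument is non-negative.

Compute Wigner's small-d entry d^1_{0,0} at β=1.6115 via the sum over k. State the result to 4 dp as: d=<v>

d=-0.0407

d^1_{0,0}(β=1.6115) via Wigner's sum:
c=cos(1.6115/2)=0.692570, s=sin(1.6115/2)=0.721350; N=√[1·1·1·1]=1.000000
k∈{0,1} keeps every argument non-negative
  k=0: (−1)^0·1.0000/(1)·0.6926^2·0.7214^0 = +0.479654
  k=1: (−1)^1·1.0000/(1)·0.6926^0·0.7214^2 = -0.520346
d^1_{0,0}(1.6115) = +0.479654 -0.520346 = -0.040692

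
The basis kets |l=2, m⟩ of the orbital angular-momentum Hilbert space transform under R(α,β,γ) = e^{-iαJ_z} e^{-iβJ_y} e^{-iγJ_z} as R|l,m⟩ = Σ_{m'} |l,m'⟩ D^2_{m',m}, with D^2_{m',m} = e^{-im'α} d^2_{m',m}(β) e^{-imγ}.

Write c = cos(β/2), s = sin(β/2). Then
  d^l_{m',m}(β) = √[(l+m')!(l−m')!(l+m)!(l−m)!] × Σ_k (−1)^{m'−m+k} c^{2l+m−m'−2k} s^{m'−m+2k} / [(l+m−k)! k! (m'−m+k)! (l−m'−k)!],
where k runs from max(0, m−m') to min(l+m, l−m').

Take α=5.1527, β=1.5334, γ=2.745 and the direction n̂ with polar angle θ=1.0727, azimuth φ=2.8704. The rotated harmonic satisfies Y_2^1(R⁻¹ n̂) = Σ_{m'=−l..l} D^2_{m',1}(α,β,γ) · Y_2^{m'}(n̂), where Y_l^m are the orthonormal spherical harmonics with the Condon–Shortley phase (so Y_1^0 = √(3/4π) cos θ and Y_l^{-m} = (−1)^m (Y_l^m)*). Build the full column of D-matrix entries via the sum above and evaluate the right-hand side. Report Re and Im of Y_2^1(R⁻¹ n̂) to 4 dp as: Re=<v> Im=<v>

Need the full column D^2_{m',1} for m'=−2..2 at α=5.1527, β=1.5334, γ=2.745.
cos(β/2)=0.720204, sin(β/2)=0.693762
d^2_{-2,1}: single k=3 term ⇒ +0.480970;  D = +0.139184+0.460391i
d^2_{-1,1}: k∈[2..3] ⇒ +0.748952 -0.231656 = +0.517296;  D = -0.384130+0.346467i
d^2_{0,1}: k∈[1..2] ⇒ +0.634823 -0.589065 = +0.045758;  D = -0.042207-0.017675i
d^2_{1,1}: k∈[0..1] ⇒ +0.269043 -0.748952 = -0.479908;  D = +0.020974+0.479450i
d^2_{2,1}: single k=0 term ⇒ -0.518331;  D = -0.458789+0.241205i
Y_2^{m'}(θ=1.0727,φ=2.8704) and Σ D·Y over m':
  (+0.1392+0.4604i)·(+0.2553+0.1539i)  (-0.3841+0.3465i)·(-0.3124-0.0869i)  (-0.0422-0.0177i)·(-0.0994+0.0000i)  (+0.0210+0.4794i)·(+0.3124-0.0869i)  (-0.4588+0.2412i)·(+0.2553-0.1539i)
Y_2^1(R⁻¹ n̂) = +0.087155+0.345991i

Re=0.0872 Im=0.3460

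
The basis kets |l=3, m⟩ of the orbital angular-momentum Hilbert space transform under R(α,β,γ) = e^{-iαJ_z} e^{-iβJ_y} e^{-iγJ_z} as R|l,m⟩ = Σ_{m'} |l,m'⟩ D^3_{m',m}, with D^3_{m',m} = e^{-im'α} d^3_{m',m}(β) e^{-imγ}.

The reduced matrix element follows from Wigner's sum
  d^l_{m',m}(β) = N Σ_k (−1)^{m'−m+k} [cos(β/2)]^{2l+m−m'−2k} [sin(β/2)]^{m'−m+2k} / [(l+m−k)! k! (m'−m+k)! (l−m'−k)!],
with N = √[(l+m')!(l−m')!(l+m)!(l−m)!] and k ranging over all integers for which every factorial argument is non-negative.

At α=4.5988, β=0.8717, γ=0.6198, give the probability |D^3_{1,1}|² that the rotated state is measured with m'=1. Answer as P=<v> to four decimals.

First d^3_{1,1}(β=0.8717), then the phase factors e^{-i(1)α} and e^{-i(1)γ}:
Half-angle: c=0.906512, s=0.422181. N=√(24·2·24·2)=48.000000
k∈{0,1,2} keeps every argument non-negative
  k=0: (−1)^0·48.0000/(48)·0.9065^6·0.4222^0 = +0.554932
  k=1: (−1)^1·48.0000/(6)·0.9065^4·0.4222^2 = -0.962899
  k=2: (−1)^2·48.0000/(8)·0.9065^2·0.4222^4 = +0.156637
d^3_{1,1}(0.8717) = +0.554932 -0.962899 +0.156637 = -0.251330
|D^3_{1,1}|² = |d^3_{1,1}(β)|² = (-0.251330)² = 0.063167 (the z-rotation phases have unit modulus)

P=0.0632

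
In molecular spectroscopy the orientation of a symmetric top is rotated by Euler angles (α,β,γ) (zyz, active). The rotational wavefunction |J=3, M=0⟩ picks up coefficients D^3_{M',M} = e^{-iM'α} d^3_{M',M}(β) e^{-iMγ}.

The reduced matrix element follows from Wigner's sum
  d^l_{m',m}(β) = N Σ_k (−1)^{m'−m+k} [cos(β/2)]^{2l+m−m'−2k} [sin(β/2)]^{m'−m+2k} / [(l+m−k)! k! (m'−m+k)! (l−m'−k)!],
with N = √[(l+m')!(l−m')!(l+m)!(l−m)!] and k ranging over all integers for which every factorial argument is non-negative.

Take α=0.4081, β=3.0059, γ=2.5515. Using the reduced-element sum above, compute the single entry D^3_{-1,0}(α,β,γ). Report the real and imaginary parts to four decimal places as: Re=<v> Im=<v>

Re=0.2101 Im=0.0909

Split into d^3_{-1,0}(β=3.0059) × two z-phases.
Half-angle: c=0.067794, s=0.997699. N=√(2·24·6·6)=41.569219
The bounds max(0,m−m')=1 and min(l+m,l−m')=3 give 3 terms
  k=1: (−1)^0·41.5692/(12)·0.0678^5·0.9977^1 = +0.000005
  k=2: (−1)^1·41.5692/(4)·0.0678^3·0.9977^3 = -0.003216
  k=3: (−1)^2·41.5692/(12)·0.0678^1·0.9977^5 = +0.232157
d^3_{-1,0}(3.0059) = +0.000005 -0.003216 +0.232157 = +0.228946
D = (+0.917877+0.396866i)·(+0.228946)·(+1.000000+0.000000i) = +0.210144+0.090861i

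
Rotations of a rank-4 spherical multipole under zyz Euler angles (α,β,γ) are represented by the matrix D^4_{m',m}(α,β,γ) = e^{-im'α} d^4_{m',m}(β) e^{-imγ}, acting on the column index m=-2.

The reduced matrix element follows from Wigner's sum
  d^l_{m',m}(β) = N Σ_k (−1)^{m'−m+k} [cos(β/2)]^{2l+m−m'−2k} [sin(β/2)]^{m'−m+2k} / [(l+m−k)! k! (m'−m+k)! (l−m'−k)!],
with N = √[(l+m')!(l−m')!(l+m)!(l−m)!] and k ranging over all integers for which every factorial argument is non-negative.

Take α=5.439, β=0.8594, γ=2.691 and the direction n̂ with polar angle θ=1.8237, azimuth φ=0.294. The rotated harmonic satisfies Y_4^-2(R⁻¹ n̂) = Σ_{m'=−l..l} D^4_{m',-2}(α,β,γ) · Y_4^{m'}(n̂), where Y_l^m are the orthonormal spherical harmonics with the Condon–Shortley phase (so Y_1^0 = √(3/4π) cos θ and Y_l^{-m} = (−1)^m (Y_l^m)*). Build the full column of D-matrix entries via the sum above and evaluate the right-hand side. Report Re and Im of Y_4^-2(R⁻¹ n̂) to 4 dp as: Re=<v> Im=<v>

Re=0.2796 Im=0.0149

Need the full column D^4_{m',-2} for m'=−4..4 at α=5.439, β=0.8594, γ=2.691.
cos(β/2)=0.909091, sin(β/2)=0.416598
d^4_{-4,-2}: single k=2 term ⇒ +0.518391;  D = -0.218202+0.470230i
d^4_{-3,-2}: k∈[1..2] ⇒ +0.799893 -0.503934 = +0.295960;  D = -0.283419+0.085239i
d^4_{-2,-2}: k∈[0..2] ⇒ +0.466507 -1.175599 +0.308595 = -0.400497;  D = +0.341007+0.210030i
d^4_{-1,-2}: k∈[0..2] ⇒ -0.906994 +0.952345 -0.133329 = -0.087977;  D = +0.015281+0.086640i
d^4_{0,-2}: k∈[0..2] ⇒ +0.929393 -0.520461 +0.040986 = +0.449918;  D = +0.279256-0.352764i
d^4_{1,-2}: k∈[0..2] ⇒ -0.634897 +0.199993 -0.008400 = -0.443304;  D = -0.442584+0.025255i
d^4_{2,-2}: k∈[0..2] ⇒ +0.308595 -0.051844 +0.000907 = +0.257659;  D = +0.181866+0.182517i
d^4_{3,-2}: k∈[0..1] ⇒ -0.105826 +0.007408 = -0.098418;  D = +0.005958-0.098238i
d^4_{4,-2}: single k=0 term ⇒ +0.022861;  D = -0.017975+0.014125i
Y_4^{m'}(θ=1.8237,φ=0.294) and Σ D·Y over m':
  (-0.2182+0.4702i)·(+0.1496-0.3589i)  (-0.2834+0.0852i)·(-0.1807+0.2194i)  (+0.3410+0.2100i)·(-0.1466+0.0977i)  (+0.0153+0.0866i)·(+0.2810-0.0851i)  (+0.2793-0.3528i)·(+0.1332+0.0000i)  (-0.4426+0.0253i)·(-0.2810-0.0851i)  (+0.1819+0.1825i)·(-0.1466-0.0977i)  (+0.0060-0.0982i)·(+0.1807+0.2194i)  (-0.0180+0.0141i)·(+0.1496+0.3589i)
Y_4^-2(R⁻¹ n̂) = +0.279572+0.014916i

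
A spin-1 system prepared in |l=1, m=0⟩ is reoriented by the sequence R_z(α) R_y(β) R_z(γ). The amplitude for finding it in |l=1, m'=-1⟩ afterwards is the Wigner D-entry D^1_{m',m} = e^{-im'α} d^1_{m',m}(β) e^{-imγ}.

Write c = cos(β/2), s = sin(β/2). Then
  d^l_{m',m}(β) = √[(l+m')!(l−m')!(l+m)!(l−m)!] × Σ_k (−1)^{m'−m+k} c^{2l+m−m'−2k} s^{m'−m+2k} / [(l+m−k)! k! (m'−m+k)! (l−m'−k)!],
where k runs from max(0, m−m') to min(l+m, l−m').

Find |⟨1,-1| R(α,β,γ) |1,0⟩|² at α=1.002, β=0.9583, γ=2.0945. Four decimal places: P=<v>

Split into d^1_{-1,0}(β=0.9583) × two z-phases.
Half-angle: c=0.887387, s=0.461025. N=√(1·2·1·1)=1.414214
k∈{1} keeps every argument non-negative
  k=1: (−1)^0·1.4142/(1)·0.8874^1·0.4610^1 = +0.578566
d^1_{-1,0}(0.9583) = +0.578566
|D^1_{-1,0}|² = |d^1_{-1,0}(β)|² = (+0.578566)² = 0.334738 (the z-rotation phases have unit modulus)

P=0.3347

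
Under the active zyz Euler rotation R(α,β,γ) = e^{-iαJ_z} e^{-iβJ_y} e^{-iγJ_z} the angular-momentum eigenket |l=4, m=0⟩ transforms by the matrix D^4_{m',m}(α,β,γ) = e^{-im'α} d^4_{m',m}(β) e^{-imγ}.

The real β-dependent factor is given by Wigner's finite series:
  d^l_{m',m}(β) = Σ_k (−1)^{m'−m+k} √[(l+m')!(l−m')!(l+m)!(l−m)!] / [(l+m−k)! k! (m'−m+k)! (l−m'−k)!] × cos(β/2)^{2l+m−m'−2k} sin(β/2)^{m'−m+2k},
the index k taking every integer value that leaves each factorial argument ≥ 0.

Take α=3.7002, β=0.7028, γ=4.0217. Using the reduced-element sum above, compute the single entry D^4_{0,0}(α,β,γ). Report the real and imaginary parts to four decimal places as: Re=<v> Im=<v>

Re=-0.3253 Im=0.0000

D^4_{0,0}(3.7002,0.7028,4.0217) = e^{-i·0·3.7002}·d^4_{0,0}(0.7028)·e^{-i·0·4.0217}. Compute d first:
With c≡cos(β/2)=0.938892 and s≡sin(β/2)=0.344213, N=[24·24·24·24]^{1/2}=576.000000
Admissible k: 0..4 (factorial args all ≥0)
  k=0: (−1)^0·576.0000/(576)·0.9389^8·0.3442^0 = +0.603843
  k=1: (−1)^1·576.0000/(36)·0.9389^6·0.3442^2 = -1.298574
  k=2: (−1)^2·576.0000/(16)·0.9389^4·0.3442^4 = +0.392710
  k=3: (−1)^3·576.0000/(36)·0.9389^2·0.3442^6 = -0.023459
  k=4: (−1)^4·576.0000/(576)·0.9389^0·0.3442^8 = +0.000197
d^4_{0,0}(0.7028) = +0.603843 -1.298574 +0.392710 -0.023459 +0.000197 = -0.325283
D = (+1.000000+0.000000i)·(-0.325283)·(+1.000000+0.000000i) = -0.325283+0.000000i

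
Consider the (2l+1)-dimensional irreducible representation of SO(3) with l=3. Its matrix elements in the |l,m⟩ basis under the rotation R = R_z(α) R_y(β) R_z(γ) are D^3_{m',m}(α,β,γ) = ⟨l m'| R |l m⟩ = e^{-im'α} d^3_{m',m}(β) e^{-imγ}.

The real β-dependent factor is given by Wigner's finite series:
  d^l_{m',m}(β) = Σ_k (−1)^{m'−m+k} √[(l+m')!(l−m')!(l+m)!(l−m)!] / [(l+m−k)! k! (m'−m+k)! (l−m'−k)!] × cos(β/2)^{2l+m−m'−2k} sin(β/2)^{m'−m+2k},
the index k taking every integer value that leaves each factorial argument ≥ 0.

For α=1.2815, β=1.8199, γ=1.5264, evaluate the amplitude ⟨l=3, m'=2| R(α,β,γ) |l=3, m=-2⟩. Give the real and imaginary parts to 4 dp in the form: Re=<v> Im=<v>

Re=0.4321 Im=0.2303

D^3_{2,-2}(1.2815,1.8199,1.5264) = e^{-i·2·1.2815}·d^3_{2,-2}(1.8199)·e^{-i·-2·1.5264}. Compute d first:
c=cos(1.8199/2)=0.613785, s=sin(1.8199/2)=0.789473; N=√[120·1·1·120]=120.000000
k: max(0,(-2)−(2))=0 … min(3+(-2),3−(2))=1
  k=0: (−1)^4·120.0000/(24)·0.6138^2·0.7895^4 = +0.731732
  k=1: (−1)^5·120.0000/(120)·0.6138^0·0.7895^6 = -0.242116
d^3_{2,-2}(1.8199) = +0.731732 -0.242116 = +0.489616
Attach z-rotation phases: D = e^{-i(2)(1.2815)}·(+0.489616)·e^{-i(-2)(1.5264)} = +0.432050+0.230340i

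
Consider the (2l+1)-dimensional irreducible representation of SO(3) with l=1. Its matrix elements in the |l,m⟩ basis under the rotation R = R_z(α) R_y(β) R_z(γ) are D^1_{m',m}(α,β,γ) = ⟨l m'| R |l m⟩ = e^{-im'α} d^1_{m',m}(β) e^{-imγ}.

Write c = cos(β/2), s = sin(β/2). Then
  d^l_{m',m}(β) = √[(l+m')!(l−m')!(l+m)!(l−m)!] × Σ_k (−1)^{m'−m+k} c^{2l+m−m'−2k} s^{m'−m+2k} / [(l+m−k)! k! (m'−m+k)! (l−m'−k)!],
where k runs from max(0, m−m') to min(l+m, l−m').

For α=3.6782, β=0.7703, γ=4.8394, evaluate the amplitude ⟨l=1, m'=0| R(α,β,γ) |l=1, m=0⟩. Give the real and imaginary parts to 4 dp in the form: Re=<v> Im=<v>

D^1_{0,0}(3.6782,0.7703,4.8394) = e^{-i·0·3.6782}·d^1_{0,0}(0.7703)·e^{-i·0·4.8394}. Compute d first:
Half-angle: c=0.926742, s=0.375698. N=√(1·1·1·1)=1.000000
Admissible k: 0..1 (factorial args all ≥0)
  k=0: (−1)^0·1.0000/(1)·0.9267^2·0.3757^0 = +0.858851
  k=1: (−1)^1·1.0000/(1)·0.9267^0·0.3757^2 = -0.141149
d^1_{0,0}(0.7703) = +0.858851 -0.141149 = +0.717702
D = (+1.000000+0.000000i)·(+0.717702)·(+1.000000+0.000000i) = +0.717702+0.000000i

Re=0.7177 Im=0.0000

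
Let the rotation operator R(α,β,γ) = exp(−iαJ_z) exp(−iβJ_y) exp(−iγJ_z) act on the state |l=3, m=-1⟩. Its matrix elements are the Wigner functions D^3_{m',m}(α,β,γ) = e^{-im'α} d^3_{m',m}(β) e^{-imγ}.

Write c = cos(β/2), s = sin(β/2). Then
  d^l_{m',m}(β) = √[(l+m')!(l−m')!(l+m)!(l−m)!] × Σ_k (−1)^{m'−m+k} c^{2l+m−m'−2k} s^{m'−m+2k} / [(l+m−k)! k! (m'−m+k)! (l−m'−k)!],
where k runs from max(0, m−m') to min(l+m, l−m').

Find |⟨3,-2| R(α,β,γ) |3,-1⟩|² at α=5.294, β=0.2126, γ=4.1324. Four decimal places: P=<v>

Split into d^3_{-2,-1}(β=0.2126) × two z-phases.
c=cos(0.2126/2)=0.994355, s=sin(0.2126/2)=0.106100; N=√[1·120·2·24]=75.894664
The bounds max(0,m−m')=1 and min(l+m,l−m')=2 give 2 terms
  k=1: (−1)^0·75.8947/(24)·0.9944^5·0.1061^1 = +0.326155
  k=2: (−1)^1·75.8947/(12)·0.9944^3·0.1061^3 = -0.007427
d^3_{-2,-1}(0.2126) = +0.326155 -0.007427 = +0.318728
|D^3_{-2,-1}|² = |d^3_{-2,-1}(β)|² = (+0.318728)² = 0.101587 (the z-rotation phases have unit modulus)

P=0.1016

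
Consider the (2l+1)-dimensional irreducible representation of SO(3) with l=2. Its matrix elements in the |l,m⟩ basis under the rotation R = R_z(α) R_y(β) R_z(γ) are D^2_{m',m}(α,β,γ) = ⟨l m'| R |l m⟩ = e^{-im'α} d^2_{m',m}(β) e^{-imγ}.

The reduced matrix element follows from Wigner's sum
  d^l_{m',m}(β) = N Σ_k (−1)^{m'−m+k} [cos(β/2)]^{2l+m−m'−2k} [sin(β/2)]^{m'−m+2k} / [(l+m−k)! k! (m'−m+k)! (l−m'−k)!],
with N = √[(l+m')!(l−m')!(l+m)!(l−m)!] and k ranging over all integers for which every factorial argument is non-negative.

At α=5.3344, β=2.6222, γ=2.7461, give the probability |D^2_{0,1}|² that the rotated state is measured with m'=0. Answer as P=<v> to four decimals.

Split into d^2_{0,1}(β=2.6222) × two z-phases.
Half-angle: c=0.256787, s=0.966468. N=√(2·2·6·1)=4.898979
Admissible k: 1..2 (factorial args all ≥0)
  k=1: (−1)^0·4.8990/(2)·0.2568^3·0.9665^1 = +0.040085
  k=2: (−1)^1·4.8990/(2)·0.2568^1·0.9665^3 = -0.567821
d^2_{0,1}(2.6222) = +0.040085 -0.567821 = -0.527736
|D^2_{0,1}|² = |d^2_{0,1}(β)|² = (-0.527736)² = 0.278505 (the z-rotation phases have unit modulus)

P=0.2785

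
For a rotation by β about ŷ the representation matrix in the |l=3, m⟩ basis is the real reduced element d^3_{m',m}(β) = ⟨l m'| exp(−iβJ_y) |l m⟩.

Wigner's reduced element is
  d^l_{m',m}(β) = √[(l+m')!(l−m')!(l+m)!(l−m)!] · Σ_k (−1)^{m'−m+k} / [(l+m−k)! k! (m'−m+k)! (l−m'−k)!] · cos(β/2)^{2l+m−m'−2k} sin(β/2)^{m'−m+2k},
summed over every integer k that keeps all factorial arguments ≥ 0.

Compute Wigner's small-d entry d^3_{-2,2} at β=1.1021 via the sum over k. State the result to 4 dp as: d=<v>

d^3_{-2,2}(β=1.1021) via Wigner's sum:
Half-angle: c=0.851975, s=0.523582. N=√(1·120·120·1)=120.000000
The bounds max(0,m−m')=4 and min(l+m,l−m')=5 give 2 terms
  k=4: (−1)^0·120.0000/(24)·0.8520^2·0.5236^4 = +0.272749
  k=5: (−1)^1·120.0000/(120)·0.8520^0·0.5236^6 = -0.020602
d^3_{-2,2}(1.1021) = +0.272749 -0.020602 = +0.252147

d=0.2521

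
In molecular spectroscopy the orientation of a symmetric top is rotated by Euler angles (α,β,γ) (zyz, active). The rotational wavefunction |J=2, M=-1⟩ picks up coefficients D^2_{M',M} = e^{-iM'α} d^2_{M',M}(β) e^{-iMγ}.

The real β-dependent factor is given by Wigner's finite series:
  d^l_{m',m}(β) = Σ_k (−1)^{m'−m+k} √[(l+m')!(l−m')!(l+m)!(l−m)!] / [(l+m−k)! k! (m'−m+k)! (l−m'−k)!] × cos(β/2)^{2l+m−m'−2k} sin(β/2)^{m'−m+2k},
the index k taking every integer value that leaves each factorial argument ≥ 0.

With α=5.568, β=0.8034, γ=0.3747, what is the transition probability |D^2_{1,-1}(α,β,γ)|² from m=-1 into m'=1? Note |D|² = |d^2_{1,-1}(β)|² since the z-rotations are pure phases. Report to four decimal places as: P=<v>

Split into d^2_{1,-1}(β=0.8034) × two z-phases.
Half-angle: c=0.920398, s=0.390984. N=√(6·1·1·6)=6.000000
Admissible k: 0..1 (factorial args all ≥0)
  k=0: (−1)^2·6.0000/(2)·0.9204^2·0.3910^2 = +0.388498
  k=1: (−1)^3·6.0000/(6)·0.9204^0·0.3910^4 = -0.023369
d^2_{1,-1}(0.8034) = +0.388498 -0.023369 = +0.365130
|D^2_{1,-1}|² = |d^2_{1,-1}(β)|² = (+0.365130)² = 0.133320 (the z-rotation phases have unit modulus)

P=0.1333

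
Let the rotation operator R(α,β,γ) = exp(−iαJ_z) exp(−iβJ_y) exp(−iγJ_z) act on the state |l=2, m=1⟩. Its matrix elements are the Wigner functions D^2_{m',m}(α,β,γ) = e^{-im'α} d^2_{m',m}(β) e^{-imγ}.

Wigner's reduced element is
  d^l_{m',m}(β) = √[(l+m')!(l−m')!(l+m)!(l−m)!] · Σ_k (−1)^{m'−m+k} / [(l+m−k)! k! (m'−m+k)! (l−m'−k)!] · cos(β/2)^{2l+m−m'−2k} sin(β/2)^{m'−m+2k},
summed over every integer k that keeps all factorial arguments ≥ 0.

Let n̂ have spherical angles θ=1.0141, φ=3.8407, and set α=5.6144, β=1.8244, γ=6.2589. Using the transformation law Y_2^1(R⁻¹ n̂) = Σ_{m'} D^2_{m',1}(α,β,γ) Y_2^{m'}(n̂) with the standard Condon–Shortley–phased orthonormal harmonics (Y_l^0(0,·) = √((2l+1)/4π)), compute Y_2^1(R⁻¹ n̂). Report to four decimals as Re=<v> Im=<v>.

Need the full column D^2_{m',1} for m'=−2..2 at α=5.6144, β=1.8244, γ=6.2589.
cos(β/2)=0.612007, sin(β/2)=0.790852
d^2_{-2,1}: single k=3 term ⇒ +0.605442;  D = +0.154191-0.585478i
d^2_{-1,1}: k∈[2..3] ⇒ +0.702789 -0.391184 = +0.311605;  D = +0.249097-0.187212i
d^2_{0,1}: k∈[1..2] ⇒ +0.444059 -0.741512 = -0.297453;  D = -0.297365-0.007223i
d^2_{1,1}: k∈[0..1] ⇒ +0.140290 -0.702789 = -0.562499;  D = -0.432724-0.359382i
d^2_{2,1}: single k=0 term ⇒ -0.362573;  D = -0.075206-0.354687i
Y_2^{m'}(θ=1.0141,φ=3.8407) and Σ D·Y over m':
  (+0.1542-0.5855i)·(+0.0478-0.2743i)  (+0.2491-0.1872i)·(-0.2653+0.2230i)  (-0.2974-0.0072i)·(-0.0512+0.0000i)  (-0.4327-0.3594i)·(+0.2653+0.2230i)  (-0.0752-0.3547i)·(+0.0478+0.2743i)
Y_2^1(R⁻¹ n̂) = -0.103254-0.194130i

Re=-0.1033 Im=-0.1941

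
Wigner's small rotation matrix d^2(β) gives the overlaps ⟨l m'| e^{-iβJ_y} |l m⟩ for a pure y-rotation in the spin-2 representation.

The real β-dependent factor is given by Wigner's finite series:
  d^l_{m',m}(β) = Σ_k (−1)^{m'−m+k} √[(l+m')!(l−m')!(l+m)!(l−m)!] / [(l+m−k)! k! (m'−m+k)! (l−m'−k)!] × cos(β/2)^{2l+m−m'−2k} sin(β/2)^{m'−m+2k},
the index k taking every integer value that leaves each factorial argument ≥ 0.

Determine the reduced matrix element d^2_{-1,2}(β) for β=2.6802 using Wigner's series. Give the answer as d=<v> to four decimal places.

d^2_{-1,2}(β=2.6802) via Wigner's sum:
With c≡cos(β/2)=0.228655 and s≡sin(β/2)=0.973507, N=[1·6·24·1]^{1/2}=12.000000
k∈{3} keeps every argument non-negative
  k=3: (−1)^0·12.0000/(6)·0.2287^1·0.9735^3 = +0.421919
d^2_{-1,2}(2.6802) = +0.421919

d=0.4219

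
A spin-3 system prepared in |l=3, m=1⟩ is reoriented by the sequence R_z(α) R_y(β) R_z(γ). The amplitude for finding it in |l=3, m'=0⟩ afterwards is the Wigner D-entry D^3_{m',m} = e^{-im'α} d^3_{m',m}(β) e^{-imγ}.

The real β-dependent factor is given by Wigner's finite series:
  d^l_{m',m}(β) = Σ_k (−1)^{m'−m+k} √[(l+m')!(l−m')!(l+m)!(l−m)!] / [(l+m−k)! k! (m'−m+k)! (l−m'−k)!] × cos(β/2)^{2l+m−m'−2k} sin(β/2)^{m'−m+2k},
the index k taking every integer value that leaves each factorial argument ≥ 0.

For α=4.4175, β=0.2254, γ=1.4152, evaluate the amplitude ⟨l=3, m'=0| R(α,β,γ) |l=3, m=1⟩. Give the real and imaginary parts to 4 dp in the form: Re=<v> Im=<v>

D^3_{0,1}(4.4175,0.2254,1.4152) = e^{-i·0·4.4175}·d^3_{0,1}(0.2254)·e^{-i·1·1.4152}. Compute d first:
Half-angle: c=0.993656, s=0.112462. N=√(6·6·24·2)=41.569219
Admissible k: 1..3 (factorial args all ≥0)
  k=1: (−1)^0·41.5692/(12)·0.9937^5·0.1125^1 = +0.377377
  k=2: (−1)^1·41.5692/(4)·0.9937^3·0.1125^3 = -0.014502
  k=3: (−1)^2·41.5692/(12)·0.9937^1·0.1125^5 = +0.000062
d^3_{0,1}(0.2254) = +0.377377 -0.014502 +0.000062 = +0.362937
D = (+1.000000+0.000000i)·(+0.362937)·(+0.154969-0.987919i) = +0.056244-0.358552i

Re=0.0562 Im=-0.3586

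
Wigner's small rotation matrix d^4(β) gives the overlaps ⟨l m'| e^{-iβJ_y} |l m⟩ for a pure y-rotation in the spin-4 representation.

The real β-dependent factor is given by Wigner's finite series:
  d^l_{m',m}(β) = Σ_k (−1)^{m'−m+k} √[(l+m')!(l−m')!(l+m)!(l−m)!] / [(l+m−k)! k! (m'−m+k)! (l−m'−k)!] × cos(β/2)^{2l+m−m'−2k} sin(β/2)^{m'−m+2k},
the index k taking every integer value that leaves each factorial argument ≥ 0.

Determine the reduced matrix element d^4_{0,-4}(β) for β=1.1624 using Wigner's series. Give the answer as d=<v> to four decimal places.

d=0.3710

d^4_{0,-4}(β=1.1624) via Wigner's sum:
Half-angle: c=0.835804, s=0.549027. N=√(24·24·1·40320)=4819.161753
Admissible k: 0..0 (factorial args all ≥0)
  k=0: (−1)^4·4819.1618/(576)·0.8358^4·0.5490^4 = +0.370974
d^4_{0,-4}(1.1624) = +0.370974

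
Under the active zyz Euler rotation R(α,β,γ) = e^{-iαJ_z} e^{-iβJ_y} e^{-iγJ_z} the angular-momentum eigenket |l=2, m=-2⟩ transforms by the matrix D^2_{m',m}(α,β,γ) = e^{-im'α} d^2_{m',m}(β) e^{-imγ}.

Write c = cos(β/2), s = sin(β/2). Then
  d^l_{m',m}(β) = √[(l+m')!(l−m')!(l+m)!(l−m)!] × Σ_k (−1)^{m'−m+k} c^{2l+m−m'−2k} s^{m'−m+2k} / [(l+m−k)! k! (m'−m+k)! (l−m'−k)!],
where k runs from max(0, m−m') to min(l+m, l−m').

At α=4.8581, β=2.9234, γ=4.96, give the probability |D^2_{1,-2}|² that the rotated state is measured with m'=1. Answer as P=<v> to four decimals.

P=0.0458

Split into d^2_{1,-2}(β=2.9234) × two z-phases.
c=cos(2.9234/2)=0.108880, s=sin(2.9234/2)=0.994055; N=√[6·1·1·24]=12.000000
The bounds max(0,m−m')=0 and min(l+m,l−m')=0 give 1 term
  k=0: (−1)^3·12.0000/(6)·0.1089^1·0.9941^3 = -0.213899
d^2_{1,-2}(2.9234) = -0.213899
|D^2_{1,-2}|² = |d^2_{1,-2}(β)|² = (-0.213899)² = 0.045753 (the z-rotation phases have unit modulus)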